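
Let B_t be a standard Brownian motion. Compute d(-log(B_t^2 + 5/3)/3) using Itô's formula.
d(-log(B_t^2 + 5/3)/3) = ((3*B_t^2 - 5)/(3*B_t^2 + 5)^2) dt + (-2*B_t/(3*B_t^2 + 5)) dB_t

Itô's formula for f(B_t) gives d f(B_t) = f'(B_t) dB_t + (1/2) f''(B_t) dt. Compute derivatives of f(x) = -log(x^2 + 5/3)/3:
  f'(x)  = -2*x/(3*x^2 + 5)
  f''(x) = 2*(3*x^2 - 5)/(3*x^2 + 5)^2
Substitute x = B_t and multiply the f'' term by 1/2:
  drift     = (1/2) * (2*(3*x^2 - 5)/(3*x^2 + 5)^2) evaluated at B_t = (3*B_t^2 - 5)/(3*B_t^2 + 5)^2
  diffusion = (-2*x/(3*x^2 + 5)) evaluated at B_t = -2*B_t/(3*B_t^2 + 5)
Therefore d(-log(B_t^2 + 5/3)/3) = ((3*B_t^2 - 5)/(3*B_t^2 + 5)^2) dt + (-2*B_t/(3*B_t^2 + 5)) dB_t.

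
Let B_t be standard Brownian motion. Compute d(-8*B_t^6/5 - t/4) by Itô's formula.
d(-8*B_t^6/5 - t/4) = (-24*B_t^4 - 1/4) dt + (-48*B_t^5/5) dB_t

Itô's formula for f(t, x): d f(t, B_t) = (f_t + (1/2) f_xx) dt + f_x dB_t. Compute partials of f(t, x) = -t/4 - 8*x^6/5:
  f_t(t,x)  = -1/4
  f_x(t,x)  = -48*x^5/5
  f_xx(t,x) = -48*x^4
Assemble drift = f_t + (1/2) f_xx = -24*x^4 - 1/4 and diffusion = f_x = -48*x^5/5. Substituting x = B_t:
  d(-8*B_t^6/5 - t/4) = (-24*B_t^4 - 1/4) dt + (-48*B_t^5/5) dB_t.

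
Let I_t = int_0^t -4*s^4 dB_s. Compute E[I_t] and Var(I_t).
E[I_t] = 0; Var(I_t) = 16*t^9/9

The Itô integral of a deterministic integrand f(s) has mean 0 because each increment f(s) * (B_{s+ds} - B_s) has mean 0. By the Itô isometry:
  Var( int_0^t f(s) dB_s ) = E[ (int_0^t f(s) dB_s)^2 ] = int_0^t f(s)^2 ds.
Here f(s) = -4*s^4, so f(s)^2 = 16*s^8. Integrate:
  int_0^t (16*s^8) ds = 16*t^9/9.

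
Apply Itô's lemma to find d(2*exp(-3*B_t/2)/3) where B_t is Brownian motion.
d(2*exp(-3*B_t/2)/3) = (3*exp(-3*B_t/2)/4) dt + (-exp(-3*B_t/2)) dB_t

Itô's formula for f(B_t) gives d f(B_t) = f'(B_t) dB_t + (1/2) f''(B_t) dt. Compute derivatives of f(x) = 2*exp(-3*x/2)/3:
  f'(x)  = -exp(-3*x/2)
  f''(x) = 3*exp(-3*x/2)/2
Substitute x = B_t and multiply the f'' term by 1/2:
  drift     = (1/2) * (3*exp(-3*x/2)/2) evaluated at B_t = 3*exp(-3*B_t/2)/4
  diffusion = (-exp(-3*x/2)) evaluated at B_t = -exp(-3*B_t/2)
Therefore d(2*exp(-3*B_t/2)/3) = (3*exp(-3*B_t/2)/4) dt + (-exp(-3*B_t/2)) dB_t.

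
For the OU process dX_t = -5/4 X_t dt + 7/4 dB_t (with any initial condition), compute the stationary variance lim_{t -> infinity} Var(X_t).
lim Var(X_t) = 49/40

The OU SDE dX = -theta X dt + sigma dB admits the integrating factor exp(theta t): d(exp(theta t) X_t) = sigma exp(theta t) dB_t. Integrating from 0 to t gives X_t = x_0 * exp(-theta t) + sigma * int_0^t exp(-theta (t-s)) dB_s for any initial x_0. The Itô integral has variance (by the Itô isometry) sigma^2 * int_0^t exp(-2 theta (t - s)) ds = sigma^2 * (1 - exp(-2 theta t)) / (2 theta), independent of x_0.
With theta = 5/4, sigma = 7/4:
  Var(X_t) = (7/4)^2 * (1 - exp(-2*5/4 t)) / (2 * 5/4) = 49/40 - 49*exp(-5*t/2)/40.
As t -> infinity, exp(-2*5/4 t) -> 0, so the stationary variance is sigma^2 / (2 theta) = 49/40.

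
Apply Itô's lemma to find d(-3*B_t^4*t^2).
d(-3*B_t^4*t^2) = (6*B_t^2*t*(-B_t^2 - 3*t)) dt + (-12*B_t^3*t^2) dB_t

Itô's formula for f(t, x): d f(t, B_t) = (f_t + (1/2) f_xx) dt + f_x dB_t. Compute partials of f(t, x) = -3*t^2*x^4:
  f_t(t,x)  = -6*t*x^4
  f_x(t,x)  = -12*t^2*x^3
  f_xx(t,x) = -36*t^2*x^2
Assemble drift = f_t + (1/2) f_xx = 6*t*x^2*(-3*t - x^2) and diffusion = f_x = -12*t^2*x^3. Substituting x = B_t:
  d(-3*B_t^4*t^2) = (6*B_t^2*t*(-B_t^2 - 3*t)) dt + (-12*B_t^3*t^2) dB_t.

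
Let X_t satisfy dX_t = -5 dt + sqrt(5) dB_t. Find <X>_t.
<X>_t = 5*t

For an Itô process dX_t = a(t) dt + b(t) dB_t, the quadratic variation is <X>_t = int_0^t b(s)^2 ds (the drift term does not contribute). Here b(s) = sqrt(5), so
  b(s)^2 = 5.
Integrating from 0 to t:
  <X>_t = int_0^t (5) ds = 5*t.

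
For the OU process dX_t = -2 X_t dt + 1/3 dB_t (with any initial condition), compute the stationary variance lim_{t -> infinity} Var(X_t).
lim Var(X_t) = 1/36

The OU SDE dX = -theta X dt + sigma dB admits the integrating factor exp(theta t): d(exp(theta t) X_t) = sigma exp(theta t) dB_t. Integrating from 0 to t gives X_t = x_0 * exp(-theta t) + sigma * int_0^t exp(-theta (t-s)) dB_s for any initial x_0. The Itô integral has variance (by the Itô isometry) sigma^2 * int_0^t exp(-2 theta (t - s)) ds = sigma^2 * (1 - exp(-2 theta t)) / (2 theta), independent of x_0.
With theta = 2, sigma = 1/3:
  Var(X_t) = (1/3)^2 * (1 - exp(-2*2 t)) / (2 * 2) = 1/36 - exp(-4*t)/36.
As t -> infinity, exp(-2*2 t) -> 0, so the stationary variance is sigma^2 / (2 theta) = 1/36.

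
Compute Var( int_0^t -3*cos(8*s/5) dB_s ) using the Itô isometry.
Var = 9*t/2 + 45*sin(8*t/5)*cos(8*t/5)/16

The Itô integral of a deterministic integrand f(s) has mean 0 because each increment f(s) * (B_{s+ds} - B_s) has mean 0. By the Itô isometry:
  Var( int_0^t f(s) dB_s ) = E[ (int_0^t f(s) dB_s)^2 ] = int_0^t f(s)^2 ds.
Here f(s) = -3*cos(8*s/5), so f(s)^2 = 9*cos(8*s/5)^2. Integrate:
  int_0^t (9*cos(8*s/5)^2) ds = 9*t/2 + 45*sin(8*t/5)*cos(8*t/5)/16.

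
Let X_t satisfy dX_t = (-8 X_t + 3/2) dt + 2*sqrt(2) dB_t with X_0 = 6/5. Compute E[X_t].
E[X_t] = 3/16 + 81*exp(-8*t)/80

Taking expectations and using E[dB_t] = 0, the mean m(t) = E[X_t] satisfies the ODE m'(t) = a m(t) + b with m(0) = x_0. With a = -8, b = 3/2, x_0 = 6/5, the solution is
  m(t) = x_0 * exp(a t) + (b/a) * (exp(a t) - 1)
       = (6/5) * exp((-8) t) + ((3/2)/(-8)) * (exp((-8) t) - 1)
       = 3/16 + 81*exp(-8*t)/80.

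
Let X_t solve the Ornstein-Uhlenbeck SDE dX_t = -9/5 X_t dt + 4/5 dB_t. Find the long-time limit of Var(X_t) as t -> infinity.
lim Var(X_t) = 8/45

The OU SDE dX = -theta X dt + sigma dB admits the integrating factor exp(theta t): d(exp(theta t) X_t) = sigma exp(theta t) dB_t. Integrating from 0 to t gives X_t = x_0 * exp(-theta t) + sigma * int_0^t exp(-theta (t-s)) dB_s for any initial x_0. The Itô integral has variance (by the Itô isometry) sigma^2 * int_0^t exp(-2 theta (t - s)) ds = sigma^2 * (1 - exp(-2 theta t)) / (2 theta), independent of x_0.
With theta = 9/5, sigma = 4/5:
  Var(X_t) = (4/5)^2 * (1 - exp(-2*9/5 t)) / (2 * 9/5) = 8/45 - 8*exp(-18*t/5)/45.
As t -> infinity, exp(-2*9/5 t) -> 0, so the stationary variance is sigma^2 / (2 theta) = 8/45.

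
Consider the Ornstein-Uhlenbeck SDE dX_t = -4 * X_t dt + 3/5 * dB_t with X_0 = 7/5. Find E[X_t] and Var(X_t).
E[X_t] = 7*exp(-4*t)/5; Var(X_t) = 9/200 - 9*exp(-8*t)/200

The OU SDE dX = -theta X dt + sigma dB admits the integrating factor exp(theta t): d(exp(theta t) X_t) = sigma exp(theta t) dB_t. Integrating from 0 to t:
  X_t = x_0 * exp(-theta t) + sigma * int_0^t exp(-theta (t-s)) dB_s.
The Itô integral has mean 0 and (by the Itô isometry) variance sigma^2 * int_0^t exp(-2 theta (t - s)) ds = sigma^2 * (1 - exp(-2 theta t)) / (2 theta).
With theta = 4, sigma = 3/5, x_0 = 7/5:
  E[X_t] = 7/5 * exp(-4 t) = 7*exp(-4*t)/5
  Var(X_t) = (3/5)^2 * (1 - exp(-2*4 t)) / (2 * 4) = 9/200 - 9*exp(-8*t)/200.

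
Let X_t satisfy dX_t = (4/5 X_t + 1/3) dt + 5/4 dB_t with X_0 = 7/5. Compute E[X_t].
E[X_t] = 109*exp(4*t/5)/60 - 5/12

Taking expectations and using E[dB_t] = 0, the mean m(t) = E[X_t] satisfies the ODE m'(t) = a m(t) + b with m(0) = x_0. With a = 4/5, b = 1/3, x_0 = 7/5, the solution is
  m(t) = x_0 * exp(a t) + (b/a) * (exp(a t) - 1)
       = (7/5) * exp((4/5) t) + ((1/3)/(4/5)) * (exp((4/5) t) - 1)
       = 109*exp(4*t/5)/60 - 5/12.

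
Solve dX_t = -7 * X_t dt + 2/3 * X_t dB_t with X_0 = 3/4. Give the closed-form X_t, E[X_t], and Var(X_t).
X_t = 3/4 * exp((-65/9) t + (2/3) B_t); E[X_t] = 3*exp(-7*t)/4; Var(X_t) = (9*exp(4*t/9) - 9)*exp(-14*t)/16

For GBM dX = mu X dt + sigma X dB with X_0 = x_0, apply Itô to Y = log X: dY = (mu - sigma^2/2) dt + sigma dB, so Y_t = log(x_0) + (mu - sigma^2/2) t + sigma B_t and hence X_t = x_0 * exp((mu - sigma^2/2) t + sigma B_t).
With mu = -7, sigma = 2/3, x_0 = 3/4, this gives:
  X_t = 3/4 * exp((-65/9) * t + (2/3) * B_t).
Since sigma*B_t ~ Normal(0, sigma^2 t), E[exp(sigma*B_t)] = exp(sigma^2 t / 2); so E[X_t] = x_0 * exp((mu - sigma^2/2) t) * exp(sigma^2 t / 2) = x_0 * exp(mu t) = 3*exp(-7*t)/4.
Var(X_t) = E[X_t^2] - (E[X_t])^2 = x_0^2 * exp(2 mu t) * (exp(sigma^2 t) - 1) = (9*exp(4*t/9) - 9)*exp(-14*t)/16.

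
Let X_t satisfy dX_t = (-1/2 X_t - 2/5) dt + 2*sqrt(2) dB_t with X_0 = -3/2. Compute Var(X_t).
Var(X_t) = 8 - 8*exp(-t)

The variance V(t) = Var(X_t) satisfies V'(t) = 2 a V(t) + c^2 with V(0) = 0 (drift coefficient is linear in X, diffusion is constant). With a = -1/2, c = 2*sqrt(2), the solution is
  V(t) = (c^2 / (2 a)) * (exp(2 a t) - 1)
       = ((2*sqrt(2))^2 / (2*(-1/2))) * (exp((-1) t) - 1)
       = 8 - 8*exp(-t).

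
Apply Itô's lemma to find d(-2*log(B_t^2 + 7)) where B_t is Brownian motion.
d(-2*log(B_t^2 + 7)) = (2*(B_t^2 - 7)/(B_t^2 + 7)^2) dt + (-4*B_t/(B_t^2 + 7)) dB_t

Itô's formula for f(B_t) gives d f(B_t) = f'(B_t) dB_t + (1/2) f''(B_t) dt. Compute derivatives of f(x) = -2*log(x^2 + 7):
  f'(x)  = -4*x/(x^2 + 7)
  f''(x) = 4*(x^2 - 7)/(x^2 + 7)^2
Substitute x = B_t and multiply the f'' term by 1/2:
  drift     = (1/2) * (4*(x^2 - 7)/(x^2 + 7)^2) evaluated at B_t = 2*(B_t^2 - 7)/(B_t^2 + 7)^2
  diffusion = (-4*x/(x^2 + 7)) evaluated at B_t = -4*B_t/(B_t^2 + 7)
Therefore d(-2*log(B_t^2 + 7)) = (2*(B_t^2 - 7)/(B_t^2 + 7)^2) dt + (-4*B_t/(B_t^2 + 7)) dB_t.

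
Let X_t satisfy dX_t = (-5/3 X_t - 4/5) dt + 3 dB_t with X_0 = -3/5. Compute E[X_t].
E[X_t] = -12/25 - 3*exp(-5*t/3)/25

Taking expectations and using E[dB_t] = 0, the mean m(t) = E[X_t] satisfies the ODE m'(t) = a m(t) + b with m(0) = x_0. With a = -5/3, b = -4/5, x_0 = -3/5, the solution is
  m(t) = x_0 * exp(a t) + (b/a) * (exp(a t) - 1)
       = (-3/5) * exp((-5/3) t) + ((-4/5)/(-5/3)) * (exp((-5/3) t) - 1)
       = -12/25 - 3*exp(-5*t/3)/25.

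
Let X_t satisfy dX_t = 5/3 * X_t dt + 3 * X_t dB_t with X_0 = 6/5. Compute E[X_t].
E[X_t] = 6*exp(5*t/3)/5

For GBM dX = mu X dt + sigma X dB with X_0 = x_0, apply Itô to Y = log X: dY = (mu - sigma^2/2) dt + sigma dB, so Y_t = log(x_0) + (mu - sigma^2/2) t + sigma B_t and hence X_t = x_0 * exp((mu - sigma^2/2) t + sigma B_t).
With mu = 5/3, sigma = 3, x_0 = 6/5, this gives:
  X_t = 6/5 * exp((-17/6) * t + (3) * B_t).
Since sigma*B_t ~ Normal(0, sigma^2 t), E[exp(sigma*B_t)] = exp(sigma^2 t / 2); so E[X_t] = x_0 * exp((mu - sigma^2/2) t) * exp(sigma^2 t / 2) = x_0 * exp(mu t) = 6*exp(5*t/3)/5.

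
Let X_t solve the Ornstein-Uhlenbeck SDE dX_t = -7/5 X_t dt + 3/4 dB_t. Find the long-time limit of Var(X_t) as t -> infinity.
lim Var(X_t) = 45/224

The OU SDE dX = -theta X dt + sigma dB admits the integrating factor exp(theta t): d(exp(theta t) X_t) = sigma exp(theta t) dB_t. Integrating from 0 to t gives X_t = x_0 * exp(-theta t) + sigma * int_0^t exp(-theta (t-s)) dB_s for any initial x_0. The Itô integral has variance (by the Itô isometry) sigma^2 * int_0^t exp(-2 theta (t - s)) ds = sigma^2 * (1 - exp(-2 theta t)) / (2 theta), independent of x_0.
With theta = 7/5, sigma = 3/4:
  Var(X_t) = (3/4)^2 * (1 - exp(-2*7/5 t)) / (2 * 7/5) = 45/224 - 45*exp(-14*t/5)/224.
As t -> infinity, exp(-2*7/5 t) -> 0, so the stationary variance is sigma^2 / (2 theta) = 45/224.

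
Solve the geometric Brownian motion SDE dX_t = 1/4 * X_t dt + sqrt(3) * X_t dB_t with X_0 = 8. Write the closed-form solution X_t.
X_t = 8 * exp((-5/4) * t + (sqrt(3)) * B_t)

For GBM dX = mu X dt + sigma X dB with X_0 = x_0, apply Itô to Y = log X: dY = (mu - sigma^2/2) dt + sigma dB, so Y_t = log(x_0) + (mu - sigma^2/2) t + sigma B_t and hence X_t = x_0 * exp((mu - sigma^2/2) t + sigma B_t).
With mu = 1/4, sigma = sqrt(3), x_0 = 8, this gives:
  X_t = 8 * exp((-5/4) * t + (sqrt(3)) * B_t).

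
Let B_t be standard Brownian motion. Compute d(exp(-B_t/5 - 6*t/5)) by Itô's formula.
d(exp(-B_t/5 - 6*t/5)) = (-59*exp(-B_t/5 - 6*t/5)/50) dt + (-exp(-B_t/5 - 6*t/5)/5) dB_t

Itô's formula for f(t, x): d f(t, B_t) = (f_t + (1/2) f_xx) dt + f_x dB_t. Compute partials of f(t, x) = exp(-6*t/5 - x/5):
  f_t(t,x)  = -6*exp(-6*t/5 - x/5)/5
  f_x(t,x)  = -exp(-6*t/5 - x/5)/5
  f_xx(t,x) = exp(-6*t/5 - x/5)/25
Assemble drift = f_t + (1/2) f_xx = -59*exp(-6*t/5 - x/5)/50 and diffusion = f_x = -exp(-6*t/5 - x/5)/5. Substituting x = B_t:
  d(exp(-B_t/5 - 6*t/5)) = (-59*exp(-B_t/5 - 6*t/5)/50) dt + (-exp(-B_t/5 - 6*t/5)/5) dB_t.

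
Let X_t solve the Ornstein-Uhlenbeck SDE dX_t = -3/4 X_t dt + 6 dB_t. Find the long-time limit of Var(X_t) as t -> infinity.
lim Var(X_t) = 24

The OU SDE dX = -theta X dt + sigma dB admits the integrating factor exp(theta t): d(exp(theta t) X_t) = sigma exp(theta t) dB_t. Integrating from 0 to t gives X_t = x_0 * exp(-theta t) + sigma * int_0^t exp(-theta (t-s)) dB_s for any initial x_0. The Itô integral has variance (by the Itô isometry) sigma^2 * int_0^t exp(-2 theta (t - s)) ds = sigma^2 * (1 - exp(-2 theta t)) / (2 theta), independent of x_0.
With theta = 3/4, sigma = 6:
  Var(X_t) = (6)^2 * (1 - exp(-2*3/4 t)) / (2 * 3/4) = 24 - 24*exp(-3*t/2).
As t -> infinity, exp(-2*3/4 t) -> 0, so the stationary variance is sigma^2 / (2 theta) = 24.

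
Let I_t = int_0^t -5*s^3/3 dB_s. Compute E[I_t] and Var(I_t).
E[I_t] = 0; Var(I_t) = 25*t^7/63

The Itô integral of a deterministic integrand f(s) has mean 0 because each increment f(s) * (B_{s+ds} - B_s) has mean 0. By the Itô isometry:
  Var( int_0^t f(s) dB_s ) = E[ (int_0^t f(s) dB_s)^2 ] = int_0^t f(s)^2 ds.
Here f(s) = -5*s^3/3, so f(s)^2 = 25*s^6/9. Integrate:
  int_0^t (25*s^6/9) ds = 25*t^7/63.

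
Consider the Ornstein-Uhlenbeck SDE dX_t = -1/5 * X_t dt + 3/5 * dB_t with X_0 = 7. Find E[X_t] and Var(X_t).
E[X_t] = 7*exp(-t/5); Var(X_t) = 9/10 - 9*exp(-2*t/5)/10

The OU SDE dX = -theta X dt + sigma dB admits the integrating factor exp(theta t): d(exp(theta t) X_t) = sigma exp(theta t) dB_t. Integrating from 0 to t:
  X_t = x_0 * exp(-theta t) + sigma * int_0^t exp(-theta (t-s)) dB_s.
The Itô integral has mean 0 and (by the Itô isometry) variance sigma^2 * int_0^t exp(-2 theta (t - s)) ds = sigma^2 * (1 - exp(-2 theta t)) / (2 theta).
With theta = 1/5, sigma = 3/5, x_0 = 7:
  E[X_t] = 7 * exp(-1/5 t) = 7*exp(-t/5)
  Var(X_t) = (3/5)^2 * (1 - exp(-2*1/5 t)) / (2 * 1/5) = 9/10 - 9*exp(-2*t/5)/10.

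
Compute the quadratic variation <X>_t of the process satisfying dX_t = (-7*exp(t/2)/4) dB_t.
<X>_t = 49*exp(t)/16 - 49/16

For an Itô process dX_t = a(t) dt + b(t) dB_t, the quadratic variation is <X>_t = int_0^t b(s)^2 ds (the drift term does not contribute). Here b(s) = -7*exp(s/2)/4, so
  b(s)^2 = 49*exp(s)/16.
Integrating from 0 to t:
  <X>_t = int_0^t (49*exp(s)/16) ds = 49*exp(t)/16 - 49/16.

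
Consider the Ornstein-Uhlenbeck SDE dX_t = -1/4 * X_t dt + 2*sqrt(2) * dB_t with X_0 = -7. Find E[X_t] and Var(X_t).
E[X_t] = -7*exp(-t/4); Var(X_t) = 16 - 16*exp(-t/2)

The OU SDE dX = -theta X dt + sigma dB admits the integrating factor exp(theta t): d(exp(theta t) X_t) = sigma exp(theta t) dB_t. Integrating from 0 to t:
  X_t = x_0 * exp(-theta t) + sigma * int_0^t exp(-theta (t-s)) dB_s.
The Itô integral has mean 0 and (by the Itô isometry) variance sigma^2 * int_0^t exp(-2 theta (t - s)) ds = sigma^2 * (1 - exp(-2 theta t)) / (2 theta).
With theta = 1/4, sigma = 2*sqrt(2), x_0 = -7:
  E[X_t] = -7 * exp(-1/4 t) = -7*exp(-t/4)
  Var(X_t) = (2*sqrt(2))^2 * (1 - exp(-2*1/4 t)) / (2 * 1/4) = 16 - 16*exp(-t/2).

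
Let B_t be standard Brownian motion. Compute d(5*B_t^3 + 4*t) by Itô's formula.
d(5*B_t^3 + 4*t) = (15*B_t + 4) dt + (15*B_t^2) dB_t

Itô's formula for f(t, x): d f(t, B_t) = (f_t + (1/2) f_xx) dt + f_x dB_t. Compute partials of f(t, x) = 4*t + 5*x^3:
  f_t(t,x)  = 4
  f_x(t,x)  = 15*x^2
  f_xx(t,x) = 30*x
Assemble drift = f_t + (1/2) f_xx = 15*x + 4 and diffusion = f_x = 15*x^2. Substituting x = B_t:
  d(5*B_t^3 + 4*t) = (15*B_t + 4) dt + (15*B_t^2) dB_t.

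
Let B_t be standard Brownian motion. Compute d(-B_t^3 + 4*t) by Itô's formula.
d(-B_t^3 + 4*t) = (4 - 3*B_t) dt + (-3*B_t^2) dB_t

Itô's formula for f(t, x): d f(t, B_t) = (f_t + (1/2) f_xx) dt + f_x dB_t. Compute partials of f(t, x) = 4*t - x^3:
  f_t(t,x)  = 4
  f_x(t,x)  = -3*x^2
  f_xx(t,x) = -6*x
Assemble drift = f_t + (1/2) f_xx = 4 - 3*x and diffusion = f_x = -3*x^2. Substituting x = B_t:
  d(-B_t^3 + 4*t) = (4 - 3*B_t) dt + (-3*B_t^2) dB_t.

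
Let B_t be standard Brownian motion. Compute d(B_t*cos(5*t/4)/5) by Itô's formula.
d(B_t*cos(5*t/4)/5) = (-B_t*sin(5*t/4)/4) dt + (cos(5*t/4)/5) dB_t

Itô's formula for f(t, x): d f(t, B_t) = (f_t + (1/2) f_xx) dt + f_x dB_t. Compute partials of f(t, x) = x*cos(5*t/4)/5:
  f_t(t,x)  = -x*sin(5*t/4)/4
  f_x(t,x)  = cos(5*t/4)/5
  f_xx(t,x) = 0
Assemble drift = f_t + (1/2) f_xx = -x*sin(5*t/4)/4 and diffusion = f_x = cos(5*t/4)/5. Substituting x = B_t:
  d(B_t*cos(5*t/4)/5) = (-B_t*sin(5*t/4)/4) dt + (cos(5*t/4)/5) dB_t.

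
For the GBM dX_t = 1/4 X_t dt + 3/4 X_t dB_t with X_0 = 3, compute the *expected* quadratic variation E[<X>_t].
E[<X>_t] = 81*exp(17*t/16)/17 - 81/17

<X>_t = int_0^t ((3/4) * X_s)^2 ds. Taking expectation inside the integral: E[<X>_t] = (3/4)^2 * int_0^t E[X_s^2] ds. For GBM, E[X_s^2] = x_0^2 * exp((2 mu + sigma^2) s). Integrating:
  E[<X>_t] = (3/4)^2 * 3^2 * (exp((2*(1/4) + (3/4)^2) t) - 1) / (2*(1/4) + (3/4)^2)
           = (3/4)^2 * 3^2 * (exp((17/16) t) - 1) / (17/16) = 81*exp(17*t/16)/17 - 81/17.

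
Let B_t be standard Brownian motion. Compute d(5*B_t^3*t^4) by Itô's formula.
d(5*B_t^3*t^4) = (5*B_t*t^3*(4*B_t^2 + 3*t)) dt + (15*B_t^2*t^4) dB_t

Itô's formula for f(t, x): d f(t, B_t) = (f_t + (1/2) f_xx) dt + f_x dB_t. Compute partials of f(t, x) = 5*t^4*x^3:
  f_t(t,x)  = 20*t^3*x^3
  f_x(t,x)  = 15*t^4*x^2
  f_xx(t,x) = 30*t^4*x
Assemble drift = f_t + (1/2) f_xx = 5*t^3*x*(3*t + 4*x^2) and diffusion = f_x = 15*t^4*x^2. Substituting x = B_t:
  d(5*B_t^3*t^4) = (5*B_t*t^3*(4*B_t^2 + 3*t)) dt + (15*B_t^2*t^4) dB_t.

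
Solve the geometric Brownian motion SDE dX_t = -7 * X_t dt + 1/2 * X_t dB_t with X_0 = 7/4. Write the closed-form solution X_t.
X_t = 7/4 * exp((-57/8) * t + (1/2) * B_t)

For GBM dX = mu X dt + sigma X dB with X_0 = x_0, apply Itô to Y = log X: dY = (mu - sigma^2/2) dt + sigma dB, so Y_t = log(x_0) + (mu - sigma^2/2) t + sigma B_t and hence X_t = x_0 * exp((mu - sigma^2/2) t + sigma B_t).
With mu = -7, sigma = 1/2, x_0 = 7/4, this gives:
  X_t = 7/4 * exp((-57/8) * t + (1/2) * B_t).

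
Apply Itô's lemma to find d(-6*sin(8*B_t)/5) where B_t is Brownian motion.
d(-6*sin(8*B_t)/5) = (192*sin(8*B_t)/5) dt + (-48*cos(8*B_t)/5) dB_t

Itô's formula for f(B_t) gives d f(B_t) = f'(B_t) dB_t + (1/2) f''(B_t) dt. Compute derivatives of f(x) = -6*sin(8*x)/5:
  f'(x)  = -48*cos(8*x)/5
  f''(x) = 384*sin(8*x)/5
Substitute x = B_t and multiply the f'' term by 1/2:
  drift     = (1/2) * (384*sin(8*x)/5) evaluated at B_t = 192*sin(8*B_t)/5
  diffusion = (-48*cos(8*x)/5) evaluated at B_t = -48*cos(8*B_t)/5
Therefore d(-6*sin(8*B_t)/5) = (192*sin(8*B_t)/5) dt + (-48*cos(8*B_t)/5) dB_t.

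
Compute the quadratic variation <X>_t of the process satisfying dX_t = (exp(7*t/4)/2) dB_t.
<X>_t = exp(7*t/2)/14 - 1/14

For an Itô process dX_t = a(t) dt + b(t) dB_t, the quadratic variation is <X>_t = int_0^t b(s)^2 ds (the drift term does not contribute). Here b(s) = exp(7*s/4)/2, so
  b(s)^2 = exp(7*s/2)/4.
Integrating from 0 to t:
  <X>_t = int_0^t (exp(7*s/2)/4) ds = exp(7*t/2)/14 - 1/14.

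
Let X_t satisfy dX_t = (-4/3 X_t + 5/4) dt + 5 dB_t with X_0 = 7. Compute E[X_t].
E[X_t] = 15/16 + 97*exp(-4*t/3)/16

Taking expectations and using E[dB_t] = 0, the mean m(t) = E[X_t] satisfies the ODE m'(t) = a m(t) + b with m(0) = x_0. With a = -4/3, b = 5/4, x_0 = 7, the solution is
  m(t) = x_0 * exp(a t) + (b/a) * (exp(a t) - 1)
       = 7 * exp((-4/3) t) + ((5/4)/(-4/3)) * (exp((-4/3) t) - 1)
       = 15/16 + 97*exp(-4*t/3)/16.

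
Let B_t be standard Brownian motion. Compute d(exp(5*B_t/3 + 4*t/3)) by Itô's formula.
d(exp(5*B_t/3 + 4*t/3)) = (49*exp(5*B_t/3 + 4*t/3)/18) dt + (5*exp(5*B_t/3 + 4*t/3)/3) dB_t

Itô's formula for f(t, x): d f(t, B_t) = (f_t + (1/2) f_xx) dt + f_x dB_t. Compute partials of f(t, x) = exp(4*t/3 + 5*x/3):
  f_t(t,x)  = 4*exp(4*t/3 + 5*x/3)/3
  f_x(t,x)  = 5*exp(4*t/3 + 5*x/3)/3
  f_xx(t,x) = 25*exp(4*t/3 + 5*x/3)/9
Assemble drift = f_t + (1/2) f_xx = 49*exp(4*t/3 + 5*x/3)/18 and diffusion = f_x = 5*exp(4*t/3 + 5*x/3)/3. Substituting x = B_t:
  d(exp(5*B_t/3 + 4*t/3)) = (49*exp(5*B_t/3 + 4*t/3)/18) dt + (5*exp(5*B_t/3 + 4*t/3)/3) dB_t.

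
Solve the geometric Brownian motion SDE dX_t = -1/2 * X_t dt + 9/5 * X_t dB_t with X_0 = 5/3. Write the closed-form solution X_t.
X_t = 5/3 * exp((-53/25) * t + (9/5) * B_t)

For GBM dX = mu X dt + sigma X dB with X_0 = x_0, apply Itô to Y = log X: dY = (mu - sigma^2/2) dt + sigma dB, so Y_t = log(x_0) + (mu - sigma^2/2) t + sigma B_t and hence X_t = x_0 * exp((mu - sigma^2/2) t + sigma B_t).
With mu = -1/2, sigma = 9/5, x_0 = 5/3, this gives:
  X_t = 5/3 * exp((-53/25) * t + (9/5) * B_t).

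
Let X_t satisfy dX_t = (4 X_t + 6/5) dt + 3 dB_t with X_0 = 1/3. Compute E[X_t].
E[X_t] = 19*exp(4*t)/30 - 3/10

Taking expectations and using E[dB_t] = 0, the mean m(t) = E[X_t] satisfies the ODE m'(t) = a m(t) + b with m(0) = x_0. With a = 4, b = 6/5, x_0 = 1/3, the solution is
  m(t) = x_0 * exp(a t) + (b/a) * (exp(a t) - 1)
       = (1/3) * exp(4 t) + ((6/5)/4) * (exp(4 t) - 1)
       = 19*exp(4*t)/30 - 3/10.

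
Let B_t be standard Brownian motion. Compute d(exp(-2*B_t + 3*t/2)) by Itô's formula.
d(exp(-2*B_t + 3*t/2)) = (7*exp(-2*B_t + 3*t/2)/2) dt + (-2*exp(-2*B_t + 3*t/2)) dB_t

Itô's formula for f(t, x): d f(t, B_t) = (f_t + (1/2) f_xx) dt + f_x dB_t. Compute partials of f(t, x) = exp(3*t/2 - 2*x):
  f_t(t,x)  = 3*exp(3*t/2 - 2*x)/2
  f_x(t,x)  = -2*exp(3*t/2 - 2*x)
  f_xx(t,x) = 4*exp(3*t/2 - 2*x)
Assemble drift = f_t + (1/2) f_xx = 7*exp(3*t/2 - 2*x)/2 and diffusion = f_x = -2*exp(3*t/2 - 2*x). Substituting x = B_t:
  d(exp(-2*B_t + 3*t/2)) = (7*exp(-2*B_t + 3*t/2)/2) dt + (-2*exp(-2*B_t + 3*t/2)) dB_t.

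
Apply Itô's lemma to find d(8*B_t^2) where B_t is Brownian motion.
d(8*B_t^2) = (8) dt + (16*B_t) dB_t

Itô's formula for f(B_t) gives d f(B_t) = f'(B_t) dB_t + (1/2) f''(B_t) dt. Compute derivatives of f(x) = 8*x^2:
  f'(x)  = 16*x
  f''(x) = 16
Substitute x = B_t and multiply the f'' term by 1/2:
  drift     = (1/2) * (16) evaluated at B_t = 8
  diffusion = (16*x) evaluated at B_t = 16*B_t
Therefore d(8*B_t^2) = (8) dt + (16*B_t) dB_t.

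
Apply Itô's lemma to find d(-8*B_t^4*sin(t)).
d(-8*B_t^4*sin(t)) = (-8*B_t^2*(B_t^2*cos(t) + 6*sin(t))) dt + (-32*B_t^3*sin(t)) dB_t

Itô's formula for f(t, x): d f(t, B_t) = (f_t + (1/2) f_xx) dt + f_x dB_t. Compute partials of f(t, x) = -8*x^4*sin(t):
  f_t(t,x)  = -8*x^4*cos(t)
  f_x(t,x)  = -32*x^3*sin(t)
  f_xx(t,x) = -96*x^2*sin(t)
Assemble drift = f_t + (1/2) f_xx = -8*x^2*(x^2*cos(t) + 6*sin(t)) and diffusion = f_x = -32*x^3*sin(t). Substituting x = B_t:
  d(-8*B_t^4*sin(t)) = (-8*B_t^2*(B_t^2*cos(t) + 6*sin(t))) dt + (-32*B_t^3*sin(t)) dB_t.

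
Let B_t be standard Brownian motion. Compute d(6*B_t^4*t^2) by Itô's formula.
d(6*B_t^4*t^2) = (12*B_t^2*t*(B_t^2 + 3*t)) dt + (24*B_t^3*t^2) dB_t

Itô's formula for f(t, x): d f(t, B_t) = (f_t + (1/2) f_xx) dt + f_x dB_t. Compute partials of f(t, x) = 6*t^2*x^4:
  f_t(t,x)  = 12*t*x^4
  f_x(t,x)  = 24*t^2*x^3
  f_xx(t,x) = 72*t^2*x^2
Assemble drift = f_t + (1/2) f_xx = 12*t*x^2*(3*t + x^2) and diffusion = f_x = 24*t^2*x^3. Substituting x = B_t:
  d(6*B_t^4*t^2) = (12*B_t^2*t*(B_t^2 + 3*t)) dt + (24*B_t^3*t^2) dB_t.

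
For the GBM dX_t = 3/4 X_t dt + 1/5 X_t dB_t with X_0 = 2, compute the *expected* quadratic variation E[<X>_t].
E[<X>_t] = 8*exp(77*t/50)/77 - 8/77

<X>_t = int_0^t ((1/5) * X_s)^2 ds. Taking expectation inside the integral: E[<X>_t] = (1/5)^2 * int_0^t E[X_s^2] ds. For GBM, E[X_s^2] = x_0^2 * exp((2 mu + sigma^2) s). Integrating:
  E[<X>_t] = (1/5)^2 * 2^2 * (exp((2*(3/4) + (1/5)^2) t) - 1) / (2*(3/4) + (1/5)^2)
           = (1/5)^2 * 2^2 * (exp((77/50) t) - 1) / (77/50) = 8*exp(77*t/50)/77 - 8/77.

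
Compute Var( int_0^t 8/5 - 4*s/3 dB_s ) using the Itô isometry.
Var = 16*t*(25*t^2 - 90*t + 108)/675

The Itô integral of a deterministic integrand f(s) has mean 0 because each increment f(s) * (B_{s+ds} - B_s) has mean 0. By the Itô isometry:
  Var( int_0^t f(s) dB_s ) = E[ (int_0^t f(s) dB_s)^2 ] = int_0^t f(s)^2 ds.
Here f(s) = 8/5 - 4*s/3, so f(s)^2 = 16*(5*s - 6)^2/225. Integrate:
  int_0^t (16*(5*s - 6)^2/225) ds = 16*t*(25*t^2 - 90*t + 108)/675.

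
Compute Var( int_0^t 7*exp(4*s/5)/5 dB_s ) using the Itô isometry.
Var = 49*exp(8*t/5)/40 - 49/40

The Itô integral of a deterministic integrand f(s) has mean 0 because each increment f(s) * (B_{s+ds} - B_s) has mean 0. By the Itô isometry:
  Var( int_0^t f(s) dB_s ) = E[ (int_0^t f(s) dB_s)^2 ] = int_0^t f(s)^2 ds.
Here f(s) = 7*exp(4*s/5)/5, so f(s)^2 = 49*exp(8*s/5)/25. Integrate:
  int_0^t (49*exp(8*s/5)/25) ds = 49*exp(8*t/5)/40 - 49/40.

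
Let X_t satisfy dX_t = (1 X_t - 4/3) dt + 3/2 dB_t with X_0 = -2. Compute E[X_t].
E[X_t] = 4/3 - 10*exp(t)/3

Taking expectations and using E[dB_t] = 0, the mean m(t) = E[X_t] satisfies the ODE m'(t) = a m(t) + b with m(0) = x_0. With a = 1, b = -4/3, x_0 = -2, the solution is
  m(t) = x_0 * exp(a t) + (b/a) * (exp(a t) - 1)
       = (-2) * exp(1 t) + ((-4/3)/1) * (exp(1 t) - 1)
       = 4/3 - 10*exp(t)/3.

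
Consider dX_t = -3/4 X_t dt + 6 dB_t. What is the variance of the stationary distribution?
lim Var(X_t) = 24

The OU SDE dX = -theta X dt + sigma dB admits the integrating factor exp(theta t): d(exp(theta t) X_t) = sigma exp(theta t) dB_t. Integrating from 0 to t gives X_t = x_0 * exp(-theta t) + sigma * int_0^t exp(-theta (t-s)) dB_s for any initial x_0. The Itô integral has variance (by the Itô isometry) sigma^2 * int_0^t exp(-2 theta (t - s)) ds = sigma^2 * (1 - exp(-2 theta t)) / (2 theta), independent of x_0.
With theta = 3/4, sigma = 6:
  Var(X_t) = (6)^2 * (1 - exp(-2*3/4 t)) / (2 * 3/4) = 24 - 24*exp(-3*t/2).
As t -> infinity, exp(-2*3/4 t) -> 0, so the stationary variance is sigma^2 / (2 theta) = 24.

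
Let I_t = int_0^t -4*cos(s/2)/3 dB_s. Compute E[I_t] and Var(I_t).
E[I_t] = 0; Var(I_t) = 8*t/9 + 8*sin(t)/9

The Itô integral of a deterministic integrand f(s) has mean 0 because each increment f(s) * (B_{s+ds} - B_s) has mean 0. By the Itô isometry:
  Var( int_0^t f(s) dB_s ) = E[ (int_0^t f(s) dB_s)^2 ] = int_0^t f(s)^2 ds.
Here f(s) = -4*cos(s/2)/3, so f(s)^2 = 16*cos(s/2)^2/9. Integrate:
  int_0^t (16*cos(s/2)^2/9) ds = 8*t/9 + 8*sin(t)/9.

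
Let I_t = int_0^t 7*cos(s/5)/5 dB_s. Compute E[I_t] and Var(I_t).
E[I_t] = 0; Var(I_t) = 49*t/50 + 49*sin(2*t/5)/20

The Itô integral of a deterministic integrand f(s) has mean 0 because each increment f(s) * (B_{s+ds} - B_s) has mean 0. By the Itô isometry:
  Var( int_0^t f(s) dB_s ) = E[ (int_0^t f(s) dB_s)^2 ] = int_0^t f(s)^2 ds.
Here f(s) = 7*cos(s/5)/5, so f(s)^2 = 49*cos(s/5)^2/25. Integrate:
  int_0^t (49*cos(s/5)^2/25) ds = 49*t/50 + 49*sin(2*t/5)/20.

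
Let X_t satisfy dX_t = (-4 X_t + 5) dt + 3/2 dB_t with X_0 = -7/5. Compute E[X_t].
E[X_t] = 5/4 - 53*exp(-4*t)/20

Taking expectations and using E[dB_t] = 0, the mean m(t) = E[X_t] satisfies the ODE m'(t) = a m(t) + b with m(0) = x_0. With a = -4, b = 5, x_0 = -7/5, the solution is
  m(t) = x_0 * exp(a t) + (b/a) * (exp(a t) - 1)
       = (-7/5) * exp((-4) t) + (5/(-4)) * (exp((-4) t) - 1)
       = 5/4 - 53*exp(-4*t)/20.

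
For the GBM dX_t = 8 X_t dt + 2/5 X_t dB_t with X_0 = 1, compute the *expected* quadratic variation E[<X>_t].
E[<X>_t] = exp(404*t/25)/101 - 1/101

<X>_t = int_0^t ((2/5) * X_s)^2 ds. Taking expectation inside the integral: E[<X>_t] = (2/5)^2 * int_0^t E[X_s^2] ds. For GBM, E[X_s^2] = x_0^2 * exp((2 mu + sigma^2) s). Integrating:
  E[<X>_t] = (2/5)^2 * 1^2 * (exp((2*8 + (2/5)^2) t) - 1) / (2*8 + (2/5)^2)
           = (2/5)^2 * 1^2 * (exp((404/25) t) - 1) / (404/25) = exp(404*t/25)/101 - 1/101.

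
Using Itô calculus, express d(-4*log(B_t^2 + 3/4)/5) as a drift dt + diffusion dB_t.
d(-4*log(B_t^2 + 3/4)/5) = (16*(4*B_t^2 - 3)/(5*(4*B_t^2 + 3)^2)) dt + (-32*B_t/(20*B_t^2 + 15)) dB_t

Itô's formula for f(B_t) gives d f(B_t) = f'(B_t) dB_t + (1/2) f''(B_t) dt. Compute derivatives of f(x) = -4*log(x^2 + 3/4)/5:
  f'(x)  = -32*x/(20*x^2 + 15)
  f''(x) = 32*(4*x^2 - 3)/(5*(4*x^2 + 3)^2)
Substitute x = B_t and multiply the f'' term by 1/2:
  drift     = (1/2) * (32*(4*x^2 - 3)/(5*(4*x^2 + 3)^2)) evaluated at B_t = 16*(4*B_t^2 - 3)/(5*(4*B_t^2 + 3)^2)
  diffusion = (-32*x/(20*x^2 + 15)) evaluated at B_t = -32*B_t/(20*B_t^2 + 15)
Therefore d(-4*log(B_t^2 + 3/4)/5) = (16*(4*B_t^2 - 3)/(5*(4*B_t^2 + 3)^2)) dt + (-32*B_t/(20*B_t^2 + 15)) dB_t.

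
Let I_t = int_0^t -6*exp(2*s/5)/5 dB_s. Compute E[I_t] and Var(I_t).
E[I_t] = 0; Var(I_t) = 9*exp(4*t/5)/5 - 9/5

The Itô integral of a deterministic integrand f(s) has mean 0 because each increment f(s) * (B_{s+ds} - B_s) has mean 0. By the Itô isometry:
  Var( int_0^t f(s) dB_s ) = E[ (int_0^t f(s) dB_s)^2 ] = int_0^t f(s)^2 ds.
Here f(s) = -6*exp(2*s/5)/5, so f(s)^2 = 36*exp(4*s/5)/25. Integrate:
  int_0^t (36*exp(4*s/5)/25) ds = 9*exp(4*t/5)/5 - 9/5.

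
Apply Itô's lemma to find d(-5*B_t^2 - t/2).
d(-5*B_t^2 - t/2) = (-11/2) dt + (-10*B_t) dB_t

Itô's formula for f(t, x): d f(t, B_t) = (f_t + (1/2) f_xx) dt + f_x dB_t. Compute partials of f(t, x) = -t/2 - 5*x^2:
  f_t(t,x)  = -1/2
  f_x(t,x)  = -10*x
  f_xx(t,x) = -10
Assemble drift = f_t + (1/2) f_xx = -11/2 and diffusion = f_x = -10*x. Substituting x = B_t:
  d(-5*B_t^2 - t/2) = (-11/2) dt + (-10*B_t) dB_t.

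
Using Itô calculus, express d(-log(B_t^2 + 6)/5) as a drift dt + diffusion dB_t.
d(-log(B_t^2 + 6)/5) = ((B_t^2 - 6)/(5*(B_t^2 + 6)^2)) dt + (-2*B_t/(5*B_t^2 + 30)) dB_t

Itô's formula for f(B_t) gives d f(B_t) = f'(B_t) dB_t + (1/2) f''(B_t) dt. Compute derivatives of f(x) = -log(x^2 + 6)/5:
  f'(x)  = -2*x/(5*x^2 + 30)
  f''(x) = 2*(x^2 - 6)/(5*(x^2 + 6)^2)
Substitute x = B_t and multiply the f'' term by 1/2:
  drift     = (1/2) * (2*(x^2 - 6)/(5*(x^2 + 6)^2)) evaluated at B_t = (B_t^2 - 6)/(5*(B_t^2 + 6)^2)
  diffusion = (-2*x/(5*x^2 + 30)) evaluated at B_t = -2*B_t/(5*B_t^2 + 30)
Therefore d(-log(B_t^2 + 6)/5) = ((B_t^2 - 6)/(5*(B_t^2 + 6)^2)) dt + (-2*B_t/(5*B_t^2 + 30)) dB_t.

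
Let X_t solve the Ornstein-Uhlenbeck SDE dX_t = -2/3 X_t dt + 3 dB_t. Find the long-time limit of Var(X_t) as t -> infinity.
lim Var(X_t) = 27/4

The OU SDE dX = -theta X dt + sigma dB admits the integrating factor exp(theta t): d(exp(theta t) X_t) = sigma exp(theta t) dB_t. Integrating from 0 to t gives X_t = x_0 * exp(-theta t) + sigma * int_0^t exp(-theta (t-s)) dB_s for any initial x_0. The Itô integral has variance (by the Itô isometry) sigma^2 * int_0^t exp(-2 theta (t - s)) ds = sigma^2 * (1 - exp(-2 theta t)) / (2 theta), independent of x_0.
With theta = 2/3, sigma = 3:
  Var(X_t) = (3)^2 * (1 - exp(-2*2/3 t)) / (2 * 2/3) = 27/4 - 27*exp(-4*t/3)/4.
As t -> infinity, exp(-2*2/3 t) -> 0, so the stationary variance is sigma^2 / (2 theta) = 27/4.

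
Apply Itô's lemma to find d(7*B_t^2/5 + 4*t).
d(7*B_t^2/5 + 4*t) = (27/5) dt + (14*B_t/5) dB_t

Itô's formula for f(t, x): d f(t, B_t) = (f_t + (1/2) f_xx) dt + f_x dB_t. Compute partials of f(t, x) = 4*t + 7*x^2/5:
  f_t(t,x)  = 4
  f_x(t,x)  = 14*x/5
  f_xx(t,x) = 14/5
Assemble drift = f_t + (1/2) f_xx = 27/5 and diffusion = f_x = 14*x/5. Substituting x = B_t:
  d(7*B_t^2/5 + 4*t) = (27/5) dt + (14*B_t/5) dB_t.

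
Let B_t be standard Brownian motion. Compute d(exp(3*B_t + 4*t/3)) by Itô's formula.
d(exp(3*B_t + 4*t/3)) = (35*exp(3*B_t + 4*t/3)/6) dt + (3*exp(3*B_t + 4*t/3)) dB_t

Itô's formula for f(t, x): d f(t, B_t) = (f_t + (1/2) f_xx) dt + f_x dB_t. Compute partials of f(t, x) = exp(4*t/3 + 3*x):
  f_t(t,x)  = 4*exp(4*t/3 + 3*x)/3
  f_x(t,x)  = 3*exp(4*t/3 + 3*x)
  f_xx(t,x) = 9*exp(4*t/3 + 3*x)
Assemble drift = f_t + (1/2) f_xx = 35*exp(4*t/3 + 3*x)/6 and diffusion = f_x = 3*exp(4*t/3 + 3*x). Substituting x = B_t:
  d(exp(3*B_t + 4*t/3)) = (35*exp(3*B_t + 4*t/3)/6) dt + (3*exp(3*B_t + 4*t/3)) dB_t.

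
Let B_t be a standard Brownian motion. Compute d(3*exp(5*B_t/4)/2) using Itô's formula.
d(3*exp(5*B_t/4)/2) = (75*exp(5*B_t/4)/64) dt + (15*exp(5*B_t/4)/8) dB_t

Itô's formula for f(B_t) gives d f(B_t) = f'(B_t) dB_t + (1/2) f''(B_t) dt. Compute derivatives of f(x) = 3*exp(5*x/4)/2:
  f'(x)  = 15*exp(5*x/4)/8
  f''(x) = 75*exp(5*x/4)/32
Substitute x = B_t and multiply the f'' term by 1/2:
  drift     = (1/2) * (75*exp(5*x/4)/32) evaluated at B_t = 75*exp(5*B_t/4)/64
  diffusion = (15*exp(5*x/4)/8) evaluated at B_t = 15*exp(5*B_t/4)/8
Therefore d(3*exp(5*B_t/4)/2) = (75*exp(5*B_t/4)/64) dt + (15*exp(5*B_t/4)/8) dB_t.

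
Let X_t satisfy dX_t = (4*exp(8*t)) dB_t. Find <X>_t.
<X>_t = exp(16*t) - 1

For an Itô process dX_t = a(t) dt + b(t) dB_t, the quadratic variation is <X>_t = int_0^t b(s)^2 ds (the drift term does not contribute). Here b(s) = 4*exp(8*s), so
  b(s)^2 = 16*exp(16*s).
Integrating from 0 to t:
  <X>_t = int_0^t (16*exp(16*s)) ds = exp(16*t) - 1.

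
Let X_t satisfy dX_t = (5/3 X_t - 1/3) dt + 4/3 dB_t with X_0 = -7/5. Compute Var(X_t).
Var(X_t) = 8*exp(10*t/3)/15 - 8/15

The variance V(t) = Var(X_t) satisfies V'(t) = 2 a V(t) + c^2 with V(0) = 0 (drift coefficient is linear in X, diffusion is constant). With a = 5/3, c = 4/3, the solution is
  V(t) = (c^2 / (2 a)) * (exp(2 a t) - 1)
       = ((4/3)^2 / (2*(5/3))) * (exp((10/3) t) - 1)
       = 8*exp(10*t/3)/15 - 8/15.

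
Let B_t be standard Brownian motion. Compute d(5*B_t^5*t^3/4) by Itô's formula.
d(5*B_t^5*t^3/4) = (5*B_t^3*t^2*(3*B_t^2 + 10*t)/4) dt + (25*B_t^4*t^3/4) dB_t

Itô's formula for f(t, x): d f(t, B_t) = (f_t + (1/2) f_xx) dt + f_x dB_t. Compute partials of f(t, x) = 5*t^3*x^5/4:
  f_t(t,x)  = 15*t^2*x^5/4
  f_x(t,x)  = 25*t^3*x^4/4
  f_xx(t,x) = 25*t^3*x^3
Assemble drift = f_t + (1/2) f_xx = 5*t^2*x^3*(10*t + 3*x^2)/4 and diffusion = f_x = 25*t^3*x^4/4. Substituting x = B_t:
  d(5*B_t^5*t^3/4) = (5*B_t^3*t^2*(3*B_t^2 + 10*t)/4) dt + (25*B_t^4*t^3/4) dB_t.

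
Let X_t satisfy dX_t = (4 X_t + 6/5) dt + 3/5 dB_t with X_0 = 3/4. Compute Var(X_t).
Var(X_t) = 9*exp(8*t)/200 - 9/200

The variance V(t) = Var(X_t) satisfies V'(t) = 2 a V(t) + c^2 with V(0) = 0 (drift coefficient is linear in X, diffusion is constant). With a = 4, c = 3/5, the solution is
  V(t) = (c^2 / (2 a)) * (exp(2 a t) - 1)
       = ((3/5)^2 / (2*4)) * (exp(8 t) - 1)
       = 9*exp(8*t)/200 - 9/200.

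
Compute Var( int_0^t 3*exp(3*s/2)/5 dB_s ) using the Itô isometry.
Var = 3*exp(3*t)/25 - 3/25

The Itô integral of a deterministic integrand f(s) has mean 0 because each increment f(s) * (B_{s+ds} - B_s) has mean 0. By the Itô isometry:
  Var( int_0^t f(s) dB_s ) = E[ (int_0^t f(s) dB_s)^2 ] = int_0^t f(s)^2 ds.
Here f(s) = 3*exp(3*s/2)/5, so f(s)^2 = 9*exp(3*s)/25. Integrate:
  int_0^t (9*exp(3*s)/25) ds = 3*exp(3*t)/25 - 3/25.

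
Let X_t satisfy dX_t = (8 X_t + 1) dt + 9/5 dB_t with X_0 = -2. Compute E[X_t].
E[X_t] = -15*exp(8*t)/8 - 1/8

Taking expectations and using E[dB_t] = 0, the mean m(t) = E[X_t] satisfies the ODE m'(t) = a m(t) + b with m(0) = x_0. With a = 8, b = 1, x_0 = -2, the solution is
  m(t) = x_0 * exp(a t) + (b/a) * (exp(a t) - 1)
       = (-2) * exp(8 t) + (1/8) * (exp(8 t) - 1)
       = -15*exp(8*t)/8 - 1/8.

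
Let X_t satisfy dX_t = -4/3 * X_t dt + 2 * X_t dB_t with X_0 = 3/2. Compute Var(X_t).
Var(X_t) = (9*exp(4*t) - 9)*exp(-8*t/3)/4

For GBM dX = mu X dt + sigma X dB with X_0 = x_0, apply Itô to Y = log X: dY = (mu - sigma^2/2) dt + sigma dB, so Y_t = log(x_0) + (mu - sigma^2/2) t + sigma B_t and hence X_t = x_0 * exp((mu - sigma^2/2) t + sigma B_t).
With mu = -4/3, sigma = 2, x_0 = 3/2, this gives:
  X_t = 3/2 * exp((-10/3) * t + (2) * B_t).
Since sigma*B_t ~ Normal(0, sigma^2 t), E[exp(sigma*B_t)] = exp(sigma^2 t / 2); so E[X_t] = x_0 * exp((mu - sigma^2/2) t) * exp(sigma^2 t / 2) = x_0 * exp(mu t) = 3*exp(-4*t/3)/2.
Var(X_t) = E[X_t^2] - (E[X_t])^2 = x_0^2 * exp(2 mu t) * (exp(sigma^2 t) - 1) = (9*exp(4*t) - 9)*exp(-8*t/3)/4.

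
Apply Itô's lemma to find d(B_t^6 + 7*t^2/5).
d(B_t^6 + 7*t^2/5) = (15*B_t^4 + 14*t/5) dt + (6*B_t^5) dB_t

Itô's formula for f(t, x): d f(t, B_t) = (f_t + (1/2) f_xx) dt + f_x dB_t. Compute partials of f(t, x) = 7*t^2/5 + x^6:
  f_t(t,x)  = 14*t/5
  f_x(t,x)  = 6*x^5
  f_xx(t,x) = 30*x^4
Assemble drift = f_t + (1/2) f_xx = 14*t/5 + 15*x^4 and diffusion = f_x = 6*x^5. Substituting x = B_t:
  d(B_t^6 + 7*t^2/5) = (15*B_t^4 + 14*t/5) dt + (6*B_t^5) dB_t.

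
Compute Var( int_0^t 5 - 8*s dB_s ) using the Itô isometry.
Var = t*(64*t^2 - 120*t + 75)/3

The Itô integral of a deterministic integrand f(s) has mean 0 because each increment f(s) * (B_{s+ds} - B_s) has mean 0. By the Itô isometry:
  Var( int_0^t f(s) dB_s ) = E[ (int_0^t f(s) dB_s)^2 ] = int_0^t f(s)^2 ds.
Here f(s) = 5 - 8*s, so f(s)^2 = (8*s - 5)^2. Integrate:
  int_0^t ((8*s - 5)^2) ds = t*(64*t^2 - 120*t + 75)/3.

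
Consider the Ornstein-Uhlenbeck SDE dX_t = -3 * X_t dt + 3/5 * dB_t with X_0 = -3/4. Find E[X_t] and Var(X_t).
E[X_t] = -3*exp(-3*t)/4; Var(X_t) = 3/50 - 3*exp(-6*t)/50

The OU SDE dX = -theta X dt + sigma dB admits the integrating factor exp(theta t): d(exp(theta t) X_t) = sigma exp(theta t) dB_t. Integrating from 0 to t:
  X_t = x_0 * exp(-theta t) + sigma * int_0^t exp(-theta (t-s)) dB_s.
The Itô integral has mean 0 and (by the Itô isometry) variance sigma^2 * int_0^t exp(-2 theta (t - s)) ds = sigma^2 * (1 - exp(-2 theta t)) / (2 theta).
With theta = 3, sigma = 3/5, x_0 = -3/4:
  E[X_t] = -3/4 * exp(-3 t) = -3*exp(-3*t)/4
  Var(X_t) = (3/5)^2 * (1 - exp(-2*3 t)) / (2 * 3) = 3/50 - 3*exp(-6*t)/50.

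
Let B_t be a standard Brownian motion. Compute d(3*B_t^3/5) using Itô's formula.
d(3*B_t^3/5) = (9*B_t/5) dt + (9*B_t^2/5) dB_t

Itô's formula for f(B_t) gives d f(B_t) = f'(B_t) dB_t + (1/2) f''(B_t) dt. Compute derivatives of f(x) = 3*x^3/5:
  f'(x)  = 9*x^2/5
  f''(x) = 18*x/5
Substitute x = B_t and multiply the f'' term by 1/2:
  drift     = (1/2) * (18*x/5) evaluated at B_t = 9*B_t/5
  diffusion = (9*x^2/5) evaluated at B_t = 9*B_t^2/5
Therefore d(3*B_t^3/5) = (9*B_t/5) dt + (9*B_t^2/5) dB_t.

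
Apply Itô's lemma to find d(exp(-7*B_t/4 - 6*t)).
d(exp(-7*B_t/4 - 6*t)) = (-143*exp(-7*B_t/4 - 6*t)/32) dt + (-7*exp(-7*B_t/4 - 6*t)/4) dB_t

Itô's formula for f(t, x): d f(t, B_t) = (f_t + (1/2) f_xx) dt + f_x dB_t. Compute partials of f(t, x) = exp(-6*t - 7*x/4):
  f_t(t,x)  = -6*exp(-6*t - 7*x/4)
  f_x(t,x)  = -7*exp(-6*t - 7*x/4)/4
  f_xx(t,x) = 49*exp(-6*t - 7*x/4)/16
Assemble drift = f_t + (1/2) f_xx = -143*exp(-6*t - 7*x/4)/32 and diffusion = f_x = -7*exp(-6*t - 7*x/4)/4. Substituting x = B_t:
  d(exp(-7*B_t/4 - 6*t)) = (-143*exp(-7*B_t/4 - 6*t)/32) dt + (-7*exp(-7*B_t/4 - 6*t)/4) dB_t.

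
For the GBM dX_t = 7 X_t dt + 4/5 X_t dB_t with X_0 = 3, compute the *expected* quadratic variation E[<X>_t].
E[<X>_t] = 24*exp(366*t/25)/61 - 24/61

<X>_t = int_0^t ((4/5) * X_s)^2 ds. Taking expectation inside the integral: E[<X>_t] = (4/5)^2 * int_0^t E[X_s^2] ds. For GBM, E[X_s^2] = x_0^2 * exp((2 mu + sigma^2) s). Integrating:
  E[<X>_t] = (4/5)^2 * 3^2 * (exp((2*7 + (4/5)^2) t) - 1) / (2*7 + (4/5)^2)
           = (4/5)^2 * 3^2 * (exp((366/25) t) - 1) / (366/25) = 24*exp(366*t/25)/61 - 24/61.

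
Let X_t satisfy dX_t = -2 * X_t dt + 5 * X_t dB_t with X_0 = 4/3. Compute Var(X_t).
Var(X_t) = (16*exp(25*t) - 16)*exp(-4*t)/9

For GBM dX = mu X dt + sigma X dB with X_0 = x_0, apply Itô to Y = log X: dY = (mu - sigma^2/2) dt + sigma dB, so Y_t = log(x_0) + (mu - sigma^2/2) t + sigma B_t and hence X_t = x_0 * exp((mu - sigma^2/2) t + sigma B_t).
With mu = -2, sigma = 5, x_0 = 4/3, this gives:
  X_t = 4/3 * exp((-29/2) * t + (5) * B_t).
Since sigma*B_t ~ Normal(0, sigma^2 t), E[exp(sigma*B_t)] = exp(sigma^2 t / 2); so E[X_t] = x_0 * exp((mu - sigma^2/2) t) * exp(sigma^2 t / 2) = x_0 * exp(mu t) = 4*exp(-2*t)/3.
Var(X_t) = E[X_t^2] - (E[X_t])^2 = x_0^2 * exp(2 mu t) * (exp(sigma^2 t) - 1) = (16*exp(25*t) - 16)*exp(-4*t)/9.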